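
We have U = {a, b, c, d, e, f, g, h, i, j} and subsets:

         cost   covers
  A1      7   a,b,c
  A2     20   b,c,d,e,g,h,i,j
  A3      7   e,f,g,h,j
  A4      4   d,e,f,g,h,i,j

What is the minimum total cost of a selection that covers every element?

A1, A4 cover every element at cost 7 + 4 = 11.
Any cover uses at least 2 sets; among all covering selections none totals below 11.

11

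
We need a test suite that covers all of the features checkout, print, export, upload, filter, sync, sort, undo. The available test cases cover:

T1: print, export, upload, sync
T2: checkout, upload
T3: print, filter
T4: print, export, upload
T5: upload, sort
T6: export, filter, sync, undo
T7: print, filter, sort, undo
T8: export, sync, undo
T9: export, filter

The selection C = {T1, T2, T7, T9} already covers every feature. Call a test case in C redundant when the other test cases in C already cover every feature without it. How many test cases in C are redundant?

Drop T1: sync uncovered — not redundant.
Drop T2: checkout uncovered — not redundant.
Drop T7: sort, undo uncovered — not redundant.
Drop T9: the rest still cover every feature — redundant.
1 redundant: T9.

1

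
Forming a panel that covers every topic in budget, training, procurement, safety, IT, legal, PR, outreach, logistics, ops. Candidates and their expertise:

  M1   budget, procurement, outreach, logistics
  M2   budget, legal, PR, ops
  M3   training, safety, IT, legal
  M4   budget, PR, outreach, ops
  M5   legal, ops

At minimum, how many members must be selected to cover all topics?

M1, M2, M3 together cover {budget, training, procurement, safety, IT, legal, PR, outreach, logistics, ops} — every topic.
No 2 of the 5 members cover everything (all 10 pairs fall short), so 3 is minimum.

3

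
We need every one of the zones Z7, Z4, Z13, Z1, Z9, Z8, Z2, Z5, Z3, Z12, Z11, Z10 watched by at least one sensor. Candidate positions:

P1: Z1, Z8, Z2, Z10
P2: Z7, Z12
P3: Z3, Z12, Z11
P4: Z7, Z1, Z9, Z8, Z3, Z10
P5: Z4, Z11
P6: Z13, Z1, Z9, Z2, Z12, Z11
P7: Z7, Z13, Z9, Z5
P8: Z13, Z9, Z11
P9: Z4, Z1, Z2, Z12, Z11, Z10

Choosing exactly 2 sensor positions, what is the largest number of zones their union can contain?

10

Choosing P4, P6 covers {Z7, Z13, Z1, Z9, Z8, Z2, Z3, Z12, Z11, Z10} — 10 zones.
No choice of 2 sensor positions does better; here Z4, Z5 are left uncovered.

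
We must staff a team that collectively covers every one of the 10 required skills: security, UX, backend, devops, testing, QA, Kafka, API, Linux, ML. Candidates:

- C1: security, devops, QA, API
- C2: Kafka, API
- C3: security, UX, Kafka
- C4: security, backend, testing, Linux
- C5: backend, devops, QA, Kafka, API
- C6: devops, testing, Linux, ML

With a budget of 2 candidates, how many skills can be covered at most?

8

Choosing C4, C5 covers {security, backend, devops, testing, QA, Kafka, API, Linux} — 8 skills.
No choice of 2 candidates does better; here UX, ML are left uncovered.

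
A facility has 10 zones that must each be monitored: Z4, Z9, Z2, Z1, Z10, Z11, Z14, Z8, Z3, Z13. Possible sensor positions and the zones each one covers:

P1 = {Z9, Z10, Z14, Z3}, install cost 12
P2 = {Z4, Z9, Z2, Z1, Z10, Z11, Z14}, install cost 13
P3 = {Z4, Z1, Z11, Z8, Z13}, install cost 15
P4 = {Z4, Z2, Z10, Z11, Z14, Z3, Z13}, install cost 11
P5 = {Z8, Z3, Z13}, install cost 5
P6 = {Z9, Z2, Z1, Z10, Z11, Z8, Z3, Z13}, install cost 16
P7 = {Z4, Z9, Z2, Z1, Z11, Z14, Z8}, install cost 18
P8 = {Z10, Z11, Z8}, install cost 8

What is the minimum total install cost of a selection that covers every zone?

P2, P5 cover every zone at install cost 13 + 5 = 18.
Any cover uses at least 2 sensor positions; among all covering selections none totals below 18.
Greedy by coverage-per-install cost would pick P4, P5, P2 for 29 — worse than the optimum 18.

18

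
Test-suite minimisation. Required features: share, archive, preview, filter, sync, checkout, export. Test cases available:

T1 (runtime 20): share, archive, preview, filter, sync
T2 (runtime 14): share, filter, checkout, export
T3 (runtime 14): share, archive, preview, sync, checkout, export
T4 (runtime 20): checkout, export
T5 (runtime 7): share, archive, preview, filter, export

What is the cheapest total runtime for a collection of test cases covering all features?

21

T3, T5 cover every feature at runtime 14 + 7 = 21.
Any cover uses at least 2 test cases; among all covering selections none totals below 21.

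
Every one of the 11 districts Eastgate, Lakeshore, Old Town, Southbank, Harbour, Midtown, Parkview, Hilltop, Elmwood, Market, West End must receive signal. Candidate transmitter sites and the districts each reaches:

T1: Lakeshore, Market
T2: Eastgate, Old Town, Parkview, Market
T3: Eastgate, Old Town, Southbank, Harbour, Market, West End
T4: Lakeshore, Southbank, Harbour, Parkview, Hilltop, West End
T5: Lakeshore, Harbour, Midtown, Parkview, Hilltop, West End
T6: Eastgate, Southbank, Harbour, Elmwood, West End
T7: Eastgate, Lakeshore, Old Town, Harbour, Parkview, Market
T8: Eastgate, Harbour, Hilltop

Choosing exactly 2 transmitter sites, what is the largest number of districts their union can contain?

10

Choosing T3, T5 covers {Eastgate, Lakeshore, Old Town, Southbank, Harbour, Midtown, Parkview, Hilltop, Market, West End} — 10 districts.
No choice of 2 transmitter sites does better; here Elmwood is left uncovered.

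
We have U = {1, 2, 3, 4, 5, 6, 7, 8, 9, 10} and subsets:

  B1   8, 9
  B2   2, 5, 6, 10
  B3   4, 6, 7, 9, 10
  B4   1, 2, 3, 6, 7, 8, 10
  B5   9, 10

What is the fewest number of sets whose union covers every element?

3

B2, B3, B4 together cover {1, 2, 3, 4, 5, 6, 7, 8, 9, 10} — every element.
No 2 of the 5 sets cover everything (all 10 pairs fall short), so 3 is minimum.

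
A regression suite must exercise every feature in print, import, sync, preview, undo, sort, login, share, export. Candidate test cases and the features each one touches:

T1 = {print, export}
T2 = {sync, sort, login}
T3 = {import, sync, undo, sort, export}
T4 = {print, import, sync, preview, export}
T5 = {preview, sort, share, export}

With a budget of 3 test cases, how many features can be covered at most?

8

Choosing T1, T3, T5 covers {print, import, sync, preview, undo, sort, share, export} — 8 features.
No choice of 3 test cases does better; here login is left uncovered.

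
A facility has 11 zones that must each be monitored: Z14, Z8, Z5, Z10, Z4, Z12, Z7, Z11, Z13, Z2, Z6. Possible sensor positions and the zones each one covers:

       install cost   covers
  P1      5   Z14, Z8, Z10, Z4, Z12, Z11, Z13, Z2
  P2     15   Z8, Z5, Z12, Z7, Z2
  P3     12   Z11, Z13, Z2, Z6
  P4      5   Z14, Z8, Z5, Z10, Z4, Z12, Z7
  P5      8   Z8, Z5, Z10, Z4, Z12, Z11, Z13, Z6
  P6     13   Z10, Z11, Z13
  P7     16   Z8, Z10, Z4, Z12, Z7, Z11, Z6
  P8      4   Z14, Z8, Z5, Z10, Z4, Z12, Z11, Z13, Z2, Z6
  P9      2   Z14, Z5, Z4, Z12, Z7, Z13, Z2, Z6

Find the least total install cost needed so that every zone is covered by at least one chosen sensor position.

6

P8, P9 cover every zone at install cost 4 + 2 = 6.
Any cover uses at least 2 sensor positions; among all covering selections none totals below 6.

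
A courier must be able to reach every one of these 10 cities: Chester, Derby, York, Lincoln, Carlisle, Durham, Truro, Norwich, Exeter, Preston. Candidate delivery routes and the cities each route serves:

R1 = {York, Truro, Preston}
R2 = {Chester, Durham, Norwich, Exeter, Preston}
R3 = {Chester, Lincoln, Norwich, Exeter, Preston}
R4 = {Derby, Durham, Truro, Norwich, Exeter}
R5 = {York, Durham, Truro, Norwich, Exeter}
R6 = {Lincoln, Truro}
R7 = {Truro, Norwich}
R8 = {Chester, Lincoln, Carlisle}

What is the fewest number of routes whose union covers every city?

R1, R4, R8 together cover {Chester, Derby, York, Lincoln, Carlisle, Durham, Truro, Norwich, Exeter, Preston} — every city.
No 2 of the 8 routes cover everything (all 28 pairs fall short), so 3 is minimum.
Greedy (largest uncovered first) would take R2, R1, R8, R4 — 4 routes — but 3 suffice.

3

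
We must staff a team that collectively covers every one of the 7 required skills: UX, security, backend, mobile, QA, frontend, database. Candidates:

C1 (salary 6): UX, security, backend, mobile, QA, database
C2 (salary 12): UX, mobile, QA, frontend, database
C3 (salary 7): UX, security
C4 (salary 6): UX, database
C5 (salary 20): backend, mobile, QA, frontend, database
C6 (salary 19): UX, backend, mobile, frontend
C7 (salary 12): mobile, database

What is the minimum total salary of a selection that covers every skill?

C1, C2 cover every skill at salary 6 + 12 = 18.
Any cover uses at least 2 candidates; among all covering selections none totals below 18.

18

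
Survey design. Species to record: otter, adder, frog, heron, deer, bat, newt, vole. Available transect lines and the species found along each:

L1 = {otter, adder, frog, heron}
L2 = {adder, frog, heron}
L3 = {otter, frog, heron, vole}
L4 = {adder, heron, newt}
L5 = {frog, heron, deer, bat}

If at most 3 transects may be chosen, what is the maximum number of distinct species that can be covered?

8

Choosing L3, L4, L5 covers {otter, adder, frog, heron, deer, bat, newt, vole} — 8 species.
That is all 8 species.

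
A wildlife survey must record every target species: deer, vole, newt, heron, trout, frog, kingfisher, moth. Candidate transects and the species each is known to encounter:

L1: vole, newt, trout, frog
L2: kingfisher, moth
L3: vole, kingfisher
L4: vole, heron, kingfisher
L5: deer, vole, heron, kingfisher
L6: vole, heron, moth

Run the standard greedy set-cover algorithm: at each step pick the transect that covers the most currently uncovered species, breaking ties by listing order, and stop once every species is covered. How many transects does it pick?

3

Pick 1: L1 covers 4 new species (vole, newt, trout, frog).
Pick 2: L5 covers 3 new species (deer, heron, kingfisher).
Pick 3: L2 covers 1 new species (moth).
Greedy uses 3 transects.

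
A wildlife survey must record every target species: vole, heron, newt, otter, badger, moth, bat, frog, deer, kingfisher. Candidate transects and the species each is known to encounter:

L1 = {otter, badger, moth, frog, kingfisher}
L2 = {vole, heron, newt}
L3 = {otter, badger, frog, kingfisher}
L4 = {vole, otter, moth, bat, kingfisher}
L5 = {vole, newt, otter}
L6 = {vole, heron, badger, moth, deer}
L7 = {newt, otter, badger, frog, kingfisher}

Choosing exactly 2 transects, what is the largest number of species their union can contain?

Choosing L6, L7 covers {vole, heron, newt, otter, badger, moth, frog, deer, kingfisher} — 9 species.
No choice of 2 transects does better; here bat is left uncovered.

9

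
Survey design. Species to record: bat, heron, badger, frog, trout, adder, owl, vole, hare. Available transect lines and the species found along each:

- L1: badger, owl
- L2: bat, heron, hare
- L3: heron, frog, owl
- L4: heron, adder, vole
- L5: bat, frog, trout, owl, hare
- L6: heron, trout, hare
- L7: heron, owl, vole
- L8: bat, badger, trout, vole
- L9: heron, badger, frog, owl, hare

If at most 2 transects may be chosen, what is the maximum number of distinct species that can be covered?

Choosing L4, L5 covers {bat, heron, frog, trout, adder, owl, vole, hare} — 8 species.
No choice of 2 transects does better; here badger is left uncovered.

8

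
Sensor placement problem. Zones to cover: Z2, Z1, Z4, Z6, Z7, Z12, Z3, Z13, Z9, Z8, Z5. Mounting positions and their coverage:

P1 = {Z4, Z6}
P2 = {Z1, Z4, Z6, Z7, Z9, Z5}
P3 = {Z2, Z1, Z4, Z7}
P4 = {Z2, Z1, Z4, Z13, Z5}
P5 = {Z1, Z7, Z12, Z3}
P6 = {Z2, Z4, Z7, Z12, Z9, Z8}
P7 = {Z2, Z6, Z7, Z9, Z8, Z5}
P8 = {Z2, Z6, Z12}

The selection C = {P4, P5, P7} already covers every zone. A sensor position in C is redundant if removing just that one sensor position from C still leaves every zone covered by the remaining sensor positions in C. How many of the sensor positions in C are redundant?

0

Drop P4: Z4, Z13 uncovered — not redundant.
Drop P5: Z12, Z3 uncovered — not redundant.
Drop P7: Z6, Z9, Z8 uncovered — not redundant.
None of the sensor positions in C is redundant.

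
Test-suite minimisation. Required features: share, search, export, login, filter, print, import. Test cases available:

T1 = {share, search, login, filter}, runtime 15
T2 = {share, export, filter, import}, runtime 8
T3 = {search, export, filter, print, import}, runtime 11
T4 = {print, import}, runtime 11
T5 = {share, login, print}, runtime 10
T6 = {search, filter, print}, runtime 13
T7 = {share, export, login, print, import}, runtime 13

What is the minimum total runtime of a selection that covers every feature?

T3, T5 cover every feature at runtime 11 + 10 = 21.
Any cover uses at least 2 test cases; among all covering selections none totals below 21.
Greedy by coverage-per-runtime would pick T2, T5, T3 for 29 — worse than the optimum 21.

21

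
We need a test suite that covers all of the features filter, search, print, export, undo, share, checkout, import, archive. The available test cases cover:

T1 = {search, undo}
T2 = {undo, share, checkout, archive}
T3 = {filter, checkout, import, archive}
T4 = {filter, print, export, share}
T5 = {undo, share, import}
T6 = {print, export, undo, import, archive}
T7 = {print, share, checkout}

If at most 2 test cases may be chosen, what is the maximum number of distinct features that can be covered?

7

Choosing T2, T4 covers {filter, print, export, undo, share, checkout, archive} — 7 features.
No choice of 2 test cases does better; here search, import are left uncovered.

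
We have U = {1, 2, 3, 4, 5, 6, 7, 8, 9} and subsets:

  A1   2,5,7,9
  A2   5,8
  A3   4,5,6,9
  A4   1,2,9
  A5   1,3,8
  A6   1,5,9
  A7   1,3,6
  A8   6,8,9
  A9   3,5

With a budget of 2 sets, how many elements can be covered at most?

7

Choosing A1, A5 covers {1, 2, 3, 5, 7, 8, 9} — 7 elements.
No choice of 2 sets does better; here 4, 6 are left uncovered.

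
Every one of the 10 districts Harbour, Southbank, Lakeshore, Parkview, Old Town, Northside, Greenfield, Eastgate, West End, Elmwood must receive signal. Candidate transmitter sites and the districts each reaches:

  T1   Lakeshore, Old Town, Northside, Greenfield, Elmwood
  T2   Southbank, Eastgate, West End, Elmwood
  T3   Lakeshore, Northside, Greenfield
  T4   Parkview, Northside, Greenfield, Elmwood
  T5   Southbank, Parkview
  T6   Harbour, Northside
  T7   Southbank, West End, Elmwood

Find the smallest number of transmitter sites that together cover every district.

T1, T2, T4, T6 together cover {Harbour, Southbank, Lakeshore, Parkview, Old Town, Northside, Greenfield, Eastgate, West End, Elmwood} — every district.
No 3 of the 7 transmitter sites cover everything (all 35 triples fall short), so 4 is minimum.

4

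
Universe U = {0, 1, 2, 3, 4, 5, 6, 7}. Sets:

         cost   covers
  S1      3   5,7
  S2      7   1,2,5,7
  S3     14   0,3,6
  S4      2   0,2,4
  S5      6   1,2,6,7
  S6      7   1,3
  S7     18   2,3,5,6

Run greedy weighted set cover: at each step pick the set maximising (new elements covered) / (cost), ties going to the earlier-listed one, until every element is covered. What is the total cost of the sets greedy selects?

18

Pick 1: S4 adds 3 new (0, 2, 4) at cost 2 (ratio 3/2).
Pick 2: S1 adds 2 new (5, 7) at cost 3 (ratio 2/3).
Pick 3: S5 adds 2 new (1, 6) at cost 6 (ratio 2/6).
Pick 4: S6 adds 1 new (3) at cost 7 (ratio 1/7).
Greedy total cost: 2 + 3 + 6 + 7 = 18.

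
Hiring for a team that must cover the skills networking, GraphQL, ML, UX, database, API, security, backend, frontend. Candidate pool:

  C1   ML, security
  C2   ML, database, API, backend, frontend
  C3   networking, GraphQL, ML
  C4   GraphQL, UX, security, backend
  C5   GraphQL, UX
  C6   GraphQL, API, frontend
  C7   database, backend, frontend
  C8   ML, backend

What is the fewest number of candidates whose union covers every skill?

C2, C3, C4 together cover {networking, GraphQL, ML, UX, database, API, security, backend, frontend} — every skill.
No 2 of the 8 candidates cover everything (all 28 pairs fall short), so 3 is minimum.

3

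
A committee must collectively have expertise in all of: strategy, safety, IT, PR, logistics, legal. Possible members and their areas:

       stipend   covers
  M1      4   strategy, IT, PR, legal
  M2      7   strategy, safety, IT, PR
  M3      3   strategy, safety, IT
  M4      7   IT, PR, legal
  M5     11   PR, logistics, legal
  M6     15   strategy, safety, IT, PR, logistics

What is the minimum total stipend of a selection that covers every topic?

14

M3, M5 cover every topic at stipend 3 + 11 = 14.
Any cover uses at least 2 members; among all covering selections none totals below 14.
Greedy by coverage-per-stipend would pick M1, M3, M5 for 18 — worse than the optimum 14.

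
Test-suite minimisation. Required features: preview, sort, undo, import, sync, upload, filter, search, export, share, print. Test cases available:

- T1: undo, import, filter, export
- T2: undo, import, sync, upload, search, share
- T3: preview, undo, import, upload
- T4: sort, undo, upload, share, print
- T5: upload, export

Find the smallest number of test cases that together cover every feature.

4

T1, T2, T3, T4 together cover {preview, sort, undo, import, sync, upload, filter, search, export, share, print} — every feature.
No 3 of the 5 test cases cover everything (all 10 triples fall short), so 4 is minimum.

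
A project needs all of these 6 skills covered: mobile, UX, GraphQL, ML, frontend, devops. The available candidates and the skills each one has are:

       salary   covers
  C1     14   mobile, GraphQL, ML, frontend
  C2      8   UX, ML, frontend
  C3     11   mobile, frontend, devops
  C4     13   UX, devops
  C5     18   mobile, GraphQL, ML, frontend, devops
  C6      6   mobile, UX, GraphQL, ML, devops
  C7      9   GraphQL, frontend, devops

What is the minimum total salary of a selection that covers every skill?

14

C2, C6 cover every skill at salary 8 + 6 = 14.
Any cover uses at least 2 candidates; among all covering selections none totals below 14.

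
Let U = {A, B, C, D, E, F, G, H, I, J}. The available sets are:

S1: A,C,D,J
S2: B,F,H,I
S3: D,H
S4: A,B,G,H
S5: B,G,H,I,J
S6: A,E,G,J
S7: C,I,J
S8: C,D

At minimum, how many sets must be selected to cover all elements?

3

S1, S2, S6 together cover {A, B, C, D, E, F, G, H, I, J} — every element.
No 2 of the 8 sets cover everything (all 28 pairs fall short), so 3 is minimum.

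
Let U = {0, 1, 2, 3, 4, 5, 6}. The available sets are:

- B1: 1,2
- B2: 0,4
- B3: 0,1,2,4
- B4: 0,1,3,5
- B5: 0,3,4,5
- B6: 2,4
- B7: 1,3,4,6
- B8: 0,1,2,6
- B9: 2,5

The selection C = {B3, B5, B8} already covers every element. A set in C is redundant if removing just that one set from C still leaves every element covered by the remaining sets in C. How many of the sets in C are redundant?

1

Drop B3: the rest still cover every element — redundant.
Drop B5: 3, 5 uncovered — not redundant.
Drop B8: 6 uncovered — not redundant.
1 redundant: B3.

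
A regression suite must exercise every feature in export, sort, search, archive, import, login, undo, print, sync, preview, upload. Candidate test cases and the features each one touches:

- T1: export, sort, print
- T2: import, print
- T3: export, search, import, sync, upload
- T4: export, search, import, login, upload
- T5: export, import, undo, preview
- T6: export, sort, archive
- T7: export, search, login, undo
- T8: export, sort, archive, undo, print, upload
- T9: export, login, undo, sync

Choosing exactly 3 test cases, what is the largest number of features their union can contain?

10

Choosing T3, T4, T8 covers {export, sort, search, archive, import, login, undo, print, sync, upload} — 10 features.
No choice of 3 test cases does better; here preview is left uncovered.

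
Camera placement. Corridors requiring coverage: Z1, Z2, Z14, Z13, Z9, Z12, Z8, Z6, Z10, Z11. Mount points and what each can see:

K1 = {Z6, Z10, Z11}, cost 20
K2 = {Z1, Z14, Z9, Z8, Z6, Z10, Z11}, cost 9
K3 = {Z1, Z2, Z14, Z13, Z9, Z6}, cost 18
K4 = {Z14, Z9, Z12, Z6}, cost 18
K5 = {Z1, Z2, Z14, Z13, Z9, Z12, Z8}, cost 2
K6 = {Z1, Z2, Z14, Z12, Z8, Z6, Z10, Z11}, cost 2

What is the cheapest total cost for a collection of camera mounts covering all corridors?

4

K5, K6 cover every corridor at cost 2 + 2 = 4.
Any cover uses at least 2 camera mounts; among all covering selections none totals below 4.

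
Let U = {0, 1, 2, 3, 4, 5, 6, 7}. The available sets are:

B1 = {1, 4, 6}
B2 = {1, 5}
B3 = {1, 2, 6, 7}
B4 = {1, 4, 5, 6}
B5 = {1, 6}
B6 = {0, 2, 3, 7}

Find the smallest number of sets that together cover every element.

2

B4, B6 together cover {0, 1, 2, 3, 4, 5, 6, 7} — every element.
No single set contains all 8 elements, so 2 is optimal.
Greedy (largest uncovered first) would take B3, B4, B6 — 3 sets — but 2 suffice.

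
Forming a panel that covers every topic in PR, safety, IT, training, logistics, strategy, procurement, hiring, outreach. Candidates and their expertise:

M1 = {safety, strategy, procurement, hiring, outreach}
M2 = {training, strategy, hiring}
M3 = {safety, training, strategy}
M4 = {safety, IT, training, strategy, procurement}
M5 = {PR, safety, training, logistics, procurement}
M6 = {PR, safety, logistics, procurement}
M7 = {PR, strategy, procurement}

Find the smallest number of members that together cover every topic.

M1, M4, M5 together cover {PR, safety, IT, training, logistics, strategy, procurement, hiring, outreach} — every topic.
No 2 of the 7 members cover everything (all 21 pairs fall short), so 3 is minimum.

3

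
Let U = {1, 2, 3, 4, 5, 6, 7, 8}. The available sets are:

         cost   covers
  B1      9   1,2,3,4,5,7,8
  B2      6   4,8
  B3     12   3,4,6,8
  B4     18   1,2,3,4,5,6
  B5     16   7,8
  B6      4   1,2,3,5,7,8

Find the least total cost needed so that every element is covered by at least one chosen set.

16

B3, B6 cover every element at cost 12 + 4 = 16.
Any cover uses at least 2 sets; among all covering selections none totals below 16.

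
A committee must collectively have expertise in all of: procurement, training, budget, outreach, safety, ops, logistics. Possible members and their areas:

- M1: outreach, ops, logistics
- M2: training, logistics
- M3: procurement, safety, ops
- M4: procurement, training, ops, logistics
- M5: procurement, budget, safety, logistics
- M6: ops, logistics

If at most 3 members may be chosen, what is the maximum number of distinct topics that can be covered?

Choosing M1, M2, M5 covers {procurement, training, budget, outreach, safety, ops, logistics} — 7 topics.
That is all 7 topics.

7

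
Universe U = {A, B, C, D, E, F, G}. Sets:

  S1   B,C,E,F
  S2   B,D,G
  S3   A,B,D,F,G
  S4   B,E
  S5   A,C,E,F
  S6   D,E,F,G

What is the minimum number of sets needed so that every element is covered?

S1, S3 together cover {A, B, C, D, E, F, G} — every element.
No single set contains all 7 elements, so 2 is optimal.

2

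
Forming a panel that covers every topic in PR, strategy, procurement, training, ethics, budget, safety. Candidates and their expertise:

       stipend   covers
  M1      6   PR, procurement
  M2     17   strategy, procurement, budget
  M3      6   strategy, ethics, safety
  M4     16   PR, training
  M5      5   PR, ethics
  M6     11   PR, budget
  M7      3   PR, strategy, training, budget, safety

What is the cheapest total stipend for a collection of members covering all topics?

M1, M5, M7 cover every topic at stipend 6 + 5 + 3 = 14.
Any cover uses at least 3 members; among all covering selections none totals below 14.

14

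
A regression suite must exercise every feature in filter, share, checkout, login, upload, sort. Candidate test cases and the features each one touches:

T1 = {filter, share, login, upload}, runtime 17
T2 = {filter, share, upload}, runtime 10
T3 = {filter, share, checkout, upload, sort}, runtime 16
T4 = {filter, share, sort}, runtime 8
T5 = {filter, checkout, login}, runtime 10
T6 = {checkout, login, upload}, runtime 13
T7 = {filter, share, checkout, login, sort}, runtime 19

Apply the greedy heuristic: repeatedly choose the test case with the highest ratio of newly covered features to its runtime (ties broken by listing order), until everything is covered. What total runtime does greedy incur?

Pick 1: T4 adds 3 new (filter, share, sort) at runtime 8 (ratio 3/8).
Pick 2: T6 adds 3 new (checkout, login, upload) at runtime 13 (ratio 3/13).
Greedy total runtime: 8 + 13 = 21.

21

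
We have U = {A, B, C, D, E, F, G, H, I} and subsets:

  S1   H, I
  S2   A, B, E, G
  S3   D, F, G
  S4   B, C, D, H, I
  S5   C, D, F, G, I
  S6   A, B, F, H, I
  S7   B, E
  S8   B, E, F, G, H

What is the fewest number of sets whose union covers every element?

S1, S2, S5 together cover {A, B, C, D, E, F, G, H, I} — every element.
No 2 of the 8 sets cover everything (all 28 pairs fall short), so 3 is minimum.

3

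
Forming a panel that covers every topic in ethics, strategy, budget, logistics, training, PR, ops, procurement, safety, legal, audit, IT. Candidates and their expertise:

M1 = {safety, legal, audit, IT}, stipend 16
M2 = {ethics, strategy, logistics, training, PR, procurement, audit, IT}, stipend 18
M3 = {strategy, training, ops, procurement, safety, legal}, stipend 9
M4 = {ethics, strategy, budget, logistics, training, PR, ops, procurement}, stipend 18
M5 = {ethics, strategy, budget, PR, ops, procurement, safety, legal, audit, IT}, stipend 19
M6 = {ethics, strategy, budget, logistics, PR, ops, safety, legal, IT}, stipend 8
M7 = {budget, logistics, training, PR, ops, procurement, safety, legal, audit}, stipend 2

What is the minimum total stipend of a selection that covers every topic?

10

M6, M7 cover every topic at stipend 8 + 2 = 10.
Any cover uses at least 2 members; among all covering selections none totals below 10.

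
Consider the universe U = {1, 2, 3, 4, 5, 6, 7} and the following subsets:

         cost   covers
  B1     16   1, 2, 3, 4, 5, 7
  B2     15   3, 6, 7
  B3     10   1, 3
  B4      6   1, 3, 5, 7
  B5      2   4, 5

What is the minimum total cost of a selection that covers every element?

B1, B2 cover every element at cost 16 + 15 = 31.
Any cover uses at least 2 sets; among all covering selections none totals below 31.

31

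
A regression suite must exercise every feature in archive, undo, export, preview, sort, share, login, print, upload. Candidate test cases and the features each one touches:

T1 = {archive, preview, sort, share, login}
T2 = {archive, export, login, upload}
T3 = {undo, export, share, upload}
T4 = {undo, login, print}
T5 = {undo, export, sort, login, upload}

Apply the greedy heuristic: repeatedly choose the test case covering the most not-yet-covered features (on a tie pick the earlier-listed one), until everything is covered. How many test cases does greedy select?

Pick 1: T1 covers 5 new features (archive, preview, sort, share, login).
Pick 2: T3 covers 3 new features (undo, export, upload).
Pick 3: T4 covers 1 new features (print).
Greedy uses 3 test cases.

3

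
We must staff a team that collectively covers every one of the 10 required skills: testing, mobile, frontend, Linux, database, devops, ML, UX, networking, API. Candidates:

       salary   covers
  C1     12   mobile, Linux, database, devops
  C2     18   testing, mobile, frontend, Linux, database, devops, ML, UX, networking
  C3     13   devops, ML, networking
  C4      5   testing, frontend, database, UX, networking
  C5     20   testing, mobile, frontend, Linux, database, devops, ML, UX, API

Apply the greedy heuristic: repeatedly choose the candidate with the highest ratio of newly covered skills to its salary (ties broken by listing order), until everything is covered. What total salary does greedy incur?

Pick 1: C4 adds 5 new (testing, frontend, database, UX, networking) at salary 5 (ratio 5/5).
Pick 2: C1 adds 3 new (mobile, Linux, devops) at salary 12 (ratio 3/12).
Pick 3: C5 adds 2 new (ML, API) at salary 20 (ratio 2/20).
Greedy total salary: 5 + 12 + 20 = 37. (The true optimum is 25, so greedy overshoots here.)

37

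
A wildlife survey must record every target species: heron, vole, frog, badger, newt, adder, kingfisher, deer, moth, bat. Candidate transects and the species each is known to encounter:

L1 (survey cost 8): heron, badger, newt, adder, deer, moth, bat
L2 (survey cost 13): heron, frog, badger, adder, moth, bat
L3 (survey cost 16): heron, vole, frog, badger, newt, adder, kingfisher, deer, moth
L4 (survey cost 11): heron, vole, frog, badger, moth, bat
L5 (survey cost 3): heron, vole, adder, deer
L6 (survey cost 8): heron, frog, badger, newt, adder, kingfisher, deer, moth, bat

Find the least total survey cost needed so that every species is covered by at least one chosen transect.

11

L5, L6 cover every species at survey cost 3 + 8 = 11.
Any cover uses at least 2 transects; among all covering selections none totals below 11.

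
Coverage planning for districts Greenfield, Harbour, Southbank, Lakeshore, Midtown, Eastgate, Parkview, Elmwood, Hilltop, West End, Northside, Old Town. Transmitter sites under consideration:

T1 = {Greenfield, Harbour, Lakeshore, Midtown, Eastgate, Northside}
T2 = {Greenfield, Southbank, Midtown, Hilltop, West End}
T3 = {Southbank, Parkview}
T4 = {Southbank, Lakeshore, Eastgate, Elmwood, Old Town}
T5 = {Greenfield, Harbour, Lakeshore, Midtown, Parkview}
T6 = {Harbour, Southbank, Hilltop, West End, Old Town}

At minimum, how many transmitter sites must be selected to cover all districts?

4

T1, T2, T3, T4 together cover {Greenfield, Harbour, Southbank, Lakeshore, Midtown, Eastgate, Parkview, Elmwood, Hilltop, West End, Northside, Old Town} — every district.
No 3 of the 6 transmitter sites cover everything (all 20 triples fall short), so 4 is minimum.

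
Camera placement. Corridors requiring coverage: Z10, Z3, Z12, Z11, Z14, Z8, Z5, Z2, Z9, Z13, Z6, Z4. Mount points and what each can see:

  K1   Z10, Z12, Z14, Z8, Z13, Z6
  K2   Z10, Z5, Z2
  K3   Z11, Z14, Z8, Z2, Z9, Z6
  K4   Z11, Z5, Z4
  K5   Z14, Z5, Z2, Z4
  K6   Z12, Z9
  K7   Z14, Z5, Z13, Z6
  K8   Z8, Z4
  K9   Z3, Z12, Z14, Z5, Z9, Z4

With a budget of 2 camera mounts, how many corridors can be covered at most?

Choosing K1, K9 covers {Z10, Z3, Z12, Z14, Z8, Z5, Z9, Z13, Z6, Z4} — 10 corridors.
No choice of 2 camera mounts does better; here Z11, Z2 are left uncovered.

10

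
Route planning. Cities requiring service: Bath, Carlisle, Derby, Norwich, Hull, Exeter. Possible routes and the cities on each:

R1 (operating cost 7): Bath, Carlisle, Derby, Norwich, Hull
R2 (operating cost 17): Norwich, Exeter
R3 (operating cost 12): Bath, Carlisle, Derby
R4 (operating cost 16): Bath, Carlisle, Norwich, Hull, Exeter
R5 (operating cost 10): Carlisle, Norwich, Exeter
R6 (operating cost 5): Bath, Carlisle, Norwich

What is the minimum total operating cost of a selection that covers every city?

17

R1, R5 cover every city at operating cost 7 + 10 = 17.
Any cover uses at least 2 routes; among all covering selections none totals below 17.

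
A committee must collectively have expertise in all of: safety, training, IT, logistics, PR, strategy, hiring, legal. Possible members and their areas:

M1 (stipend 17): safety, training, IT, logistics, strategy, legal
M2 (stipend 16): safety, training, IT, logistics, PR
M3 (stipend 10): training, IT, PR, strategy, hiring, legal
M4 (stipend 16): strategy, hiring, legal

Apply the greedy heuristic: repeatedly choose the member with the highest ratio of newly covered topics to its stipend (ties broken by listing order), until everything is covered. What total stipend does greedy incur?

Pick 1: M3 adds 6 new (training, IT, PR, strategy, hiring, legal) at stipend 10 (ratio 6/10).
Pick 2: M2 adds 2 new (safety, logistics) at stipend 16 (ratio 2/16).
Greedy total stipend: 10 + 16 = 26.

26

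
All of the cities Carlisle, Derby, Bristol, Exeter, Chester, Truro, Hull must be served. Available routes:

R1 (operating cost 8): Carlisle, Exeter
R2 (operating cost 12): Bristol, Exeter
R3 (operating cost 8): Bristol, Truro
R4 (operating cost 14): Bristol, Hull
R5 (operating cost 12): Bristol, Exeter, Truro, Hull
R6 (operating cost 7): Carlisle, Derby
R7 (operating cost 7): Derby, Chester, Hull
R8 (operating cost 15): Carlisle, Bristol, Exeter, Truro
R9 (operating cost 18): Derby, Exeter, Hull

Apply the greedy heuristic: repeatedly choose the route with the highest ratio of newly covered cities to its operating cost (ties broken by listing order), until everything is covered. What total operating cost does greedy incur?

22

Pick 1: R7 adds 3 new (Derby, Chester, Hull) at operating cost 7 (ratio 3/7).
Pick 2: R8 adds 4 new (Carlisle, Bristol, Exeter, Truro) at operating cost 15 (ratio 4/15).
Greedy total operating cost: 7 + 15 = 22.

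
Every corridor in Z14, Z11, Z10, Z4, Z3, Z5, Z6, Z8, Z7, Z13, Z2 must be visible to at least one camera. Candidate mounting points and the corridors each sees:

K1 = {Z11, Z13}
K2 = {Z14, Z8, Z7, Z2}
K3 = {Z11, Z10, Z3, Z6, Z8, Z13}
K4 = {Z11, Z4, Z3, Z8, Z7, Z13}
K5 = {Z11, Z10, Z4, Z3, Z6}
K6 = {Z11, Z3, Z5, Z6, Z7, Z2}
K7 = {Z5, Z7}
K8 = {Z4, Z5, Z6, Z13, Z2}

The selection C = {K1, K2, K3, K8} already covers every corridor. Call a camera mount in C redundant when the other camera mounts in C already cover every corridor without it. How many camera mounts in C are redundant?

1

Drop K1: the rest still cover every corridor — redundant.
Drop K2: Z14, Z7 uncovered — not redundant.
Drop K3: Z10, Z3 uncovered — not redundant.
Drop K8: Z4, Z5 uncovered — not redundant.
1 redundant: K1.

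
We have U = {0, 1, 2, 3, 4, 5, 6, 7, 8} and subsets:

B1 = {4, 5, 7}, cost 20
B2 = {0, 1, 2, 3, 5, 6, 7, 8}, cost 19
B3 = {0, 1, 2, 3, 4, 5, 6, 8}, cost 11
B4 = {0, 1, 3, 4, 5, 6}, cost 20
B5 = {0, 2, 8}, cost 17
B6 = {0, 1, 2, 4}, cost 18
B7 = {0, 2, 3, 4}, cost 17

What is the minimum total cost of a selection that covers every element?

30

B2, B3 cover every element at cost 19 + 11 = 30.
Any cover uses at least 2 sets; among all covering selections none totals below 30.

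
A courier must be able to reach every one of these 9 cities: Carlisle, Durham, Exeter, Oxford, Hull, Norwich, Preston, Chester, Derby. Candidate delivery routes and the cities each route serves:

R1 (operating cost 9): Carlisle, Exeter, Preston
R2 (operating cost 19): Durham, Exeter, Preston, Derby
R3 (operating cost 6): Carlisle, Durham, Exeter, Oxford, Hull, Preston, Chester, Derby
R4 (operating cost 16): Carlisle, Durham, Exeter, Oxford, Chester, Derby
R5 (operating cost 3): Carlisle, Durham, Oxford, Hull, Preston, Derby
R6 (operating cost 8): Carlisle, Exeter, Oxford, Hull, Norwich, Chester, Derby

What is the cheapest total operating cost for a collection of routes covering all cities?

11

R5, R6 cover every city at operating cost 3 + 8 = 11.
Any cover uses at least 2 routes; among all covering selections none totals below 11.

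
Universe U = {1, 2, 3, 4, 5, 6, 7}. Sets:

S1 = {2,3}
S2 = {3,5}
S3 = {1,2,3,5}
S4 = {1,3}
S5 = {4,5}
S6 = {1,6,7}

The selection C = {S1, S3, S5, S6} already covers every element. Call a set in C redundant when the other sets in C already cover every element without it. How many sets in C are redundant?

2

Drop S1: the rest still cover every element — redundant.
Drop S3: the rest still cover every element — redundant.
Drop S5: 4 uncovered — not redundant.
Drop S6: 6, 7 uncovered — not redundant.
2 redundant: S1, S3.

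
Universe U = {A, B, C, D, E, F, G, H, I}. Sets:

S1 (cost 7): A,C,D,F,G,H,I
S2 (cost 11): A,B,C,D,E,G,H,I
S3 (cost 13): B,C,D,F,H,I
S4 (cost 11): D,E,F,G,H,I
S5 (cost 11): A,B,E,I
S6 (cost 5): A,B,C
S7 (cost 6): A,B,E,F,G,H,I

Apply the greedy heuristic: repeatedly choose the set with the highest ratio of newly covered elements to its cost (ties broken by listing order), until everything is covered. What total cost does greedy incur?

Pick 1: S7 adds 7 new (A, B, E, F, G, H, I) at cost 6 (ratio 7/6).
Pick 2: S1 adds 2 new (C, D) at cost 7 (ratio 2/7).
Greedy total cost: 6 + 7 = 13.

13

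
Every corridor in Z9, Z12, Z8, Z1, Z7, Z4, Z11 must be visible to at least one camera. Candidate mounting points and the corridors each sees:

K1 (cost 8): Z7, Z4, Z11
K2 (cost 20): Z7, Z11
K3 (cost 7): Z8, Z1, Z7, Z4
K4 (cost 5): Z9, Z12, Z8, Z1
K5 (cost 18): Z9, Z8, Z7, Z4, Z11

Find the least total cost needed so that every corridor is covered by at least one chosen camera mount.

13

K1, K4 cover every corridor at cost 8 + 5 = 13.
Any cover uses at least 2 camera mounts; among all covering selections none totals below 13.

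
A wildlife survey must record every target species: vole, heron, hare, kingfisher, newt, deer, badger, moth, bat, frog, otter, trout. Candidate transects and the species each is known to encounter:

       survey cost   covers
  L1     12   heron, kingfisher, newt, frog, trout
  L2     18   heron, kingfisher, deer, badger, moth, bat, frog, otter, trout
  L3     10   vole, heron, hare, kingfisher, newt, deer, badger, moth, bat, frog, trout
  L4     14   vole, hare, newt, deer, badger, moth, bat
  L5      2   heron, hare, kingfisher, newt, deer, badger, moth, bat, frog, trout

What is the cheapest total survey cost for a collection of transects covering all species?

L2, L3 cover every species at survey cost 18 + 10 = 28.
Any cover uses at least 2 transects; among all covering selections none totals below 28.
Greedy by coverage-per-survey cost would pick L5, L3, L2 for 30 — worse than the optimum 28.

28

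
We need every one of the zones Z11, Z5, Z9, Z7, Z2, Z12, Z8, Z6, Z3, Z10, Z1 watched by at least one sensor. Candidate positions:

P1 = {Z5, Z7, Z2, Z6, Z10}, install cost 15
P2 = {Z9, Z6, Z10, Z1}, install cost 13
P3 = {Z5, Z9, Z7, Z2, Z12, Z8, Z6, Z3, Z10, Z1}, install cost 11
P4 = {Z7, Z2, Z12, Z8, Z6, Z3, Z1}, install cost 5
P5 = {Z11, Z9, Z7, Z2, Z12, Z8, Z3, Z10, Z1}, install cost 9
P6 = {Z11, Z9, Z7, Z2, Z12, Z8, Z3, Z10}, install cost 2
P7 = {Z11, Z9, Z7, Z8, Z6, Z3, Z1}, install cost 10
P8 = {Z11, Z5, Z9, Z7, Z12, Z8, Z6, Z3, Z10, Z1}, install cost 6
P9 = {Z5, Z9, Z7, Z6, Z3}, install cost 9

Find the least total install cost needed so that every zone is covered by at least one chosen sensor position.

P6, P8 cover every zone at install cost 2 + 6 = 8.
Any cover uses at least 2 sensor positions; among all covering selections none totals below 8.

8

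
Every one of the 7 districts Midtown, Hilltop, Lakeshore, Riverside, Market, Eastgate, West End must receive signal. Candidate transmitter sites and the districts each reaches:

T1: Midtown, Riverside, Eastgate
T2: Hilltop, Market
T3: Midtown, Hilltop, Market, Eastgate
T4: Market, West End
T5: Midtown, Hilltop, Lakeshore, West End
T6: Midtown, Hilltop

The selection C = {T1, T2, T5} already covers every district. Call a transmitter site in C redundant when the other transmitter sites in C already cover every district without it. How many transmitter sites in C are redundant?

Drop T1: Riverside, Eastgate uncovered — not redundant.
Drop T2: Market uncovered — not redundant.
Drop T5: Lakeshore, West End uncovered — not redundant.
None of the transmitter sites in C is redundant.

0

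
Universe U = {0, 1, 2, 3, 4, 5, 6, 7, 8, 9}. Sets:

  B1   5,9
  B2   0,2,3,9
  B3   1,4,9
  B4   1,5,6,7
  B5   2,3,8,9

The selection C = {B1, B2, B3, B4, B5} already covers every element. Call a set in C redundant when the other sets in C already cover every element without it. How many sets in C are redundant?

1

Drop B1: the rest still cover every element — redundant.
Drop B2: 0 uncovered — not redundant.
Drop B3: 4 uncovered — not redundant.
Drop B4: 6, 7 uncovered — not redundant.
Drop B5: 8 uncovered — not redundant.
1 redundant: B1.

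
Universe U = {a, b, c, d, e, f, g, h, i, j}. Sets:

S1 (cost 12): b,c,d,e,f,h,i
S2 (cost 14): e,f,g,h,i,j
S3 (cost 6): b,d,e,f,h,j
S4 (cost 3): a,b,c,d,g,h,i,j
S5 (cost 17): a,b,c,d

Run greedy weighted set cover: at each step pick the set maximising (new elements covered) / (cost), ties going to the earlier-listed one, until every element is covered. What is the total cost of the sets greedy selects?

Pick 1: S4 adds 8 new (a, b, c, d, g, h, i, j) at cost 3 (ratio 8/3).
Pick 2: S3 adds 2 new (e, f) at cost 6 (ratio 2/6).
Greedy total cost: 3 + 6 = 9.

9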